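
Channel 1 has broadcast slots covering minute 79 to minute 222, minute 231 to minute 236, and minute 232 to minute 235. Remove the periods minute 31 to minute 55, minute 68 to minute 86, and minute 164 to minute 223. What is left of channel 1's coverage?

Merge the first list: minute 79 to minute 222, minute 231 to minute 236.
minute 79 to minute 222 \ B = minute 86 to minute 164.
minute 231 to minute 236: nothing removed.

minute 86 to minute 164, minute 231 to minute 236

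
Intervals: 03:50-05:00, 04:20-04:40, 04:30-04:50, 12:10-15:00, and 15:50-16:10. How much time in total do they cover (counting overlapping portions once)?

Merged: 03:50–05:00, 12:10–15:00, 15:50–16:10.
Lengths: 1 h 10 min + 2 h 50 min + 20 min = 4 h 20 min.

4 h 20 min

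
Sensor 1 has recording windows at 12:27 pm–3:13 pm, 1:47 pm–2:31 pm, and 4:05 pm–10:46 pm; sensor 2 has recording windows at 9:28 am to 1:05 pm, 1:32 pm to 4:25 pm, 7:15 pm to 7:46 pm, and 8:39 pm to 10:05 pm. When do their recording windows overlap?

12:27 pm–1:05 pm, 1:32 pm–3:13 pm, 4:05 pm–4:25 pm, 7:15 pm–7:46 pm, 8:39 pm–10:05 pm

Merge the first list: 12:27 pm–3:13 pm, 4:05 pm–10:46 pm.
12:27 pm–3:13 pm meets the second set on 12:27 pm–1:05 pm, 1:32 pm–3:13 pm.
4:05 pm–10:46 pm meets the second set on 4:05 pm–4:25 pm, 7:15 pm–7:46 pm, 8:39 pm–10:05 pm.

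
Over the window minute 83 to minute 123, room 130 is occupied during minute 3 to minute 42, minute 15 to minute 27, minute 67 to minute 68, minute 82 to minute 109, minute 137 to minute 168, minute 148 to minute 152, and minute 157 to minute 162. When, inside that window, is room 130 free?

Covered (merged): minute 3 to minute 42, minute 67 to minute 68, minute 82 to minute 109, minute 137 to minute 168.
Gaps within minute 83 to minute 123: minute 109 to minute 123.

minute 109 to minute 123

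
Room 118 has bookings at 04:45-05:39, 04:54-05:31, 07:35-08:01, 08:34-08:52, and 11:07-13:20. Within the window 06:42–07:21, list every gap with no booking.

Covered (merged): 04:45–05:39, 07:35–08:01, 08:34–08:52, 11:07–13:20.
Uncovered inside 06:42–07:21: 06:42–07:21.

06:42–07:21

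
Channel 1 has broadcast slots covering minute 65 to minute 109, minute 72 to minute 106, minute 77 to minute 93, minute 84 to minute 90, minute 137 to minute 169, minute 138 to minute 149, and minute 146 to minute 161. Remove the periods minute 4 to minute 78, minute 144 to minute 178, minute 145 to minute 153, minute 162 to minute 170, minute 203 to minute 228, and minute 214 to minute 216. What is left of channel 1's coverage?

A, merged: minute 65 to minute 109, minute 137 to minute 169.
B, merged: minute 4 to minute 78, minute 144 to minute 178, minute 203 to minute 228.
minute 65 to minute 109 with B removed leaves minute 78 to minute 109.
minute 137 to minute 169 with B removed leaves minute 137 to minute 144.

minute 78 to minute 109, minute 137 to minute 144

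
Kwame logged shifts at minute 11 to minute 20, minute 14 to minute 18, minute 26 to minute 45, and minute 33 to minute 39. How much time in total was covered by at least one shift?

Merged: minute 11 to minute 20, minute 26 to minute 45.
Lengths: 9 minutes + 19 minutes = 28 minutes.

28 minutes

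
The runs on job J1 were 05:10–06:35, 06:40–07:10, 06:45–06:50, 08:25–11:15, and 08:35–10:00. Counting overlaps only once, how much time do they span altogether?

Merged: 05:10-06:35, 06:40-07:10, 08:25-11:15.
Lengths: 1 h 25 min + 30 min + 2 h 50 min = 4 h 45 min.

4 h 45 min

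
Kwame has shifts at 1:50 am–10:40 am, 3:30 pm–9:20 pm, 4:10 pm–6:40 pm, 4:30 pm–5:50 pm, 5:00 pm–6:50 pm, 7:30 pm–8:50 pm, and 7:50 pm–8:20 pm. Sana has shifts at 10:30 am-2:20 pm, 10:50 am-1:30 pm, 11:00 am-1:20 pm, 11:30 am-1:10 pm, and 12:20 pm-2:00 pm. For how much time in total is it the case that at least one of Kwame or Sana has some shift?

18 h 20 min

A, merged: 1:50 am-10:40 am, 3:30 pm-9:20 pm.
B, merged: 10:30 am-2:20 pm.
A ∪ B = 1:50 am-2:20 pm, 3:30 pm-9:20 pm.
Total: 12 h 30 min + 5 h 50 min = 18 h 20 min.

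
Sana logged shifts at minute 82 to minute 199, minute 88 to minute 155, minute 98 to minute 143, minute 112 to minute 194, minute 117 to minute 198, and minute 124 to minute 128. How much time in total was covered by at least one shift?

Merged: minute 82 to minute 199.
Length: 117 minutes.

117 minutes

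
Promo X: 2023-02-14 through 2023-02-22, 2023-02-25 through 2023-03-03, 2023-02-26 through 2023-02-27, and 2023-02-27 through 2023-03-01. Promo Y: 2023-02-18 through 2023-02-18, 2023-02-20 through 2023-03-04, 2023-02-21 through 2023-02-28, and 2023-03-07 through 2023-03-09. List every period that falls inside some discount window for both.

2023-02-18 through 2023-02-18, 2023-02-20 through 2023-02-22, 2023-02-25 through 2023-03-03

First set merges to 2023-02-14 through 2023-02-22, 2023-02-25 through 2023-03-03.
Second set merges to 2023-02-18 through 2023-02-18, 2023-02-20 through 2023-03-04, 2023-03-07 through 2023-03-09.
2023-02-14 through 2023-02-22 meets the second set on 2023-02-18 through 2023-02-18, 2023-02-20 through 2023-02-22.
2023-02-25 through 2023-03-03 meets the second set on 2023-02-25 through 2023-03-03.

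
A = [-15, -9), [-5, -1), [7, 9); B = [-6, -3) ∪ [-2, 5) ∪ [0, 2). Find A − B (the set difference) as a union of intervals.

B, merged: [-6, -3), [-2, 5).
[-15, -9): nothing removed.
[-5, -1) \ B = [-3, -2).
[7, 9): nothing removed.

[-15, -9) ∪ [-3, -2) ∪ [7, 9)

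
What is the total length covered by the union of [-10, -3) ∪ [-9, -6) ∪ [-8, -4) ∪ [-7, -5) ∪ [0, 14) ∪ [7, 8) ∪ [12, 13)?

21

Merged: [-10, -3), [0, 14).
Lengths: 7 + 14 = 21.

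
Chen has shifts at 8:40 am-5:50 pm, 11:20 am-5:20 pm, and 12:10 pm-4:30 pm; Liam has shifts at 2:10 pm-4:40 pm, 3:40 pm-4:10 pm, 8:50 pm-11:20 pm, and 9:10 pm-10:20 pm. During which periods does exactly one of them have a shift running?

8:40 am–2:10 pm, 4:40 pm–5:50 pm, 8:50 pm–11:20 pm

A, merged: 8:40 am–5:50 pm.
B, merged: 2:10 pm–4:40 pm, 8:50 pm–11:20 pm.
A but not B: 8:40 am–2:10 pm, 4:40 pm–5:50 pm.
B but not A: 8:50 pm–11:20 pm.
Combining gives A △ B.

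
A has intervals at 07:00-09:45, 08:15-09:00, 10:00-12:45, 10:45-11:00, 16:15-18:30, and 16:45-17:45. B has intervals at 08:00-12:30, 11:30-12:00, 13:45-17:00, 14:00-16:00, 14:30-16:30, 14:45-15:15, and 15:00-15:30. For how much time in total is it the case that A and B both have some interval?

First set merges to 07:00–09:45, 10:00–12:45, 16:15–18:30.
Second set merges to 08:00–12:30, 13:45–17:00.
A ∩ B = 08:00–09:45, 10:00–12:30, 16:15–17:00.
Total: 1 h 45 min + 2 h 30 min + 45 min = 5 h.

5 h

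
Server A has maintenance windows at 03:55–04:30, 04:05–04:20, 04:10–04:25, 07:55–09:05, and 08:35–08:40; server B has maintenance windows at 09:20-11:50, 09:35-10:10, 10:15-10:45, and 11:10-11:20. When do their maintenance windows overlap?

none

Merge the first list: 03:55–04:30, 07:55–09:05.
Merge the second list: 09:20–11:50.
03:55–04:30: no overlap with the second set.
07:55–09:05: no overlap with the second set.
No overlap.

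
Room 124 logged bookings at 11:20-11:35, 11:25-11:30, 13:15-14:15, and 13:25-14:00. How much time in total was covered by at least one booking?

1 h 15 min

Merged: 11:20–11:35, 13:15–14:15.
Lengths: 15 min + 1 h = 1 h 15 min.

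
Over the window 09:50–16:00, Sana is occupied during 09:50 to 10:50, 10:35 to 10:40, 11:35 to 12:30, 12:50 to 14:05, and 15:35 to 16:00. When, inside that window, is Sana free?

The merged coverage is 09:50–10:50, 11:35–12:30, 12:50–14:05, 15:35–16:00.
Uncovered inside 09:50–16:00: 10:50–11:35, 12:30–12:50, 14:05–15:35.

10:50–11:35, 12:30–12:50, 14:05–15:35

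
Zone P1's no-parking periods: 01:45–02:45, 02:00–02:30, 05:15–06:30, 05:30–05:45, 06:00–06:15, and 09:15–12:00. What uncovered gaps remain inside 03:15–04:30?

Covered (merged): 01:45-02:45, 05:15-06:30, 09:15-12:00.
Uncovered inside 03:15-04:30: 03:15-04:30.

03:15-04:30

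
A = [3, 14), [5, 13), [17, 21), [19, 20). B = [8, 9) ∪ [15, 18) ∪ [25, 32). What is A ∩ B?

Merge the first list: [3, 14), [17, 21).
[3, 14) overlaps B on [8, 9).
[17, 21) overlaps B on [17, 18).

[8, 9) ∪ [17, 18)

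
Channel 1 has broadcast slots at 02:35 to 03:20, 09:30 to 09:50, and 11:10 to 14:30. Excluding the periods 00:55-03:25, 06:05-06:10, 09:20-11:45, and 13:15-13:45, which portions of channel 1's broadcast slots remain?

11:45–13:15, 13:45–14:30

02:35–03:20: fully covered by B → removed.
09:30–09:50: fully covered by B → removed.
11:10–14:30 minus B → 11:45–13:15, 13:45–14:30.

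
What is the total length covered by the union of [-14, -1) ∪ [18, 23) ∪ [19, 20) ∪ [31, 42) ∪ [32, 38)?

Merged: [-14, -1), [18, 23), [31, 42).
Lengths: 13 + 5 + 11 = 29.

29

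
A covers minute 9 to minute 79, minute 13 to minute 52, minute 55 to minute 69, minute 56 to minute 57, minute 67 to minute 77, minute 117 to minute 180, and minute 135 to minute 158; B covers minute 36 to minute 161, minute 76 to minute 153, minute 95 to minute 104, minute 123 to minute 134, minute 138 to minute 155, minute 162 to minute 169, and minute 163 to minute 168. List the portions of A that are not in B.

minute 9 to minute 36, minute 161 to minute 162, minute 169 to minute 180

First set merges to minute 9 to minute 79, minute 117 to minute 180.
Second set merges to minute 36 to minute 161, minute 162 to minute 169.
minute 9 to minute 79 \ B = minute 9 to minute 36.
minute 117 to minute 180 \ B = minute 161 to minute 162, minute 169 to minute 180.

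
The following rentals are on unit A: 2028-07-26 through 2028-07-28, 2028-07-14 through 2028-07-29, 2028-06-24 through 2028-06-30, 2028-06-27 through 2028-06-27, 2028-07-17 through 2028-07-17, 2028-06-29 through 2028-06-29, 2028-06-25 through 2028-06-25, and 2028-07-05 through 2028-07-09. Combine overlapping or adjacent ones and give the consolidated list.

2028-06-24 through 2028-06-30, 2028-07-05 through 2028-07-09, 2028-07-14 through 2028-07-29

Sort by start: 2028-06-24 through 2028-06-30, 2028-06-25 through 2028-06-25, 2028-06-27 through 2028-06-27, 2028-06-29 through 2028-06-29, 2028-07-05 through 2028-07-09, 2028-07-14 through 2028-07-29, 2028-07-17 through 2028-07-17, 2028-07-26 through 2028-07-28.
2028-06-25 through 2028-06-25 overlaps/touches 2028-06-24 through 2028-06-30 → extend to 2028-06-24 through 2028-06-30.
2028-06-27 through 2028-06-27 overlaps/touches 2028-06-24 through 2028-06-30 → extend to 2028-06-24 through 2028-06-30.
2028-06-29 through 2028-06-29 overlaps/touches 2028-06-24 through 2028-06-30 → extend to 2028-06-24 through 2028-06-30.
2028-07-05 through 2028-07-09 is disjoint → start new block.
2028-07-14 through 2028-07-29 is disjoint → start new block.
2028-07-17 through 2028-07-17 overlaps/touches 2028-07-14 through 2028-07-29 → extend to 2028-07-14 through 2028-07-29.
2028-07-26 through 2028-07-28 overlaps/touches 2028-07-14 through 2028-07-29 → extend to 2028-07-14 through 2028-07-29.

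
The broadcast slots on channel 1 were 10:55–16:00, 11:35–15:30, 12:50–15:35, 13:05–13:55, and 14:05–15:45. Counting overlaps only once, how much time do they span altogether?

5 h 5 min

Merged: 10:55-16:00.
Length: 5 h 5 min.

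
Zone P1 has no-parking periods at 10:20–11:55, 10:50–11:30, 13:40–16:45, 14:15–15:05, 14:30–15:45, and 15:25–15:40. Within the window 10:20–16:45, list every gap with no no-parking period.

The merged coverage is 10:20–11:55, 13:40–16:45.
Complement within 10:20–16:45: 11:55–13:40.

11:55–13:40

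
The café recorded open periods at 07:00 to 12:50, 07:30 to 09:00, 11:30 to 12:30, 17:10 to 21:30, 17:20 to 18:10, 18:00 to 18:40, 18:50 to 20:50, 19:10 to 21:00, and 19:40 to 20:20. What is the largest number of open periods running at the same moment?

Walk the sorted start/end points keeping a running depth.
The depth first hits 4 at 19:40.

4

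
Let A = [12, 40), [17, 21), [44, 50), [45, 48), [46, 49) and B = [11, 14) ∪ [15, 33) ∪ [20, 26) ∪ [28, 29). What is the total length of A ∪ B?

Merge the first list: [12, 40), [44, 50).
Merge the second list: [11, 14), [15, 33).
A ∪ B = [11, 40), [44, 50).
Total: 29 + 6 = 35.

35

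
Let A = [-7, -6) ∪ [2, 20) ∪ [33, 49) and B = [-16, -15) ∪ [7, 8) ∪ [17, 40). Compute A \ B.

[-7, -6): no B overlap → unchanged.
[2, 20) minus B → [2, 7), [8, 17).
[33, 49) minus B → [40, 49).

[-7, -6) ∪ [2, 7) ∪ [8, 17) ∪ [40, 49)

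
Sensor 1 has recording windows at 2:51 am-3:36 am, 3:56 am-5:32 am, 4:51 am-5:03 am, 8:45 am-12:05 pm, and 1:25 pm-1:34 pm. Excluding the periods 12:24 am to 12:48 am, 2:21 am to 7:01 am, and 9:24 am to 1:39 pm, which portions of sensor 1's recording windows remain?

Merge the first list: 2:51 am-3:36 am, 3:56 am-5:32 am, 8:45 am-12:05 pm, 1:25 pm-1:34 pm.
2:51 am-3:36 am: fully covered by B → removed.
3:56 am-5:32 am: fully covered by B → removed.
8:45 am-12:05 pm minus B → 8:45 am-9:24 am.
1:25 pm-1:34 pm: fully covered by B → removed.

8:45 am-9:24 am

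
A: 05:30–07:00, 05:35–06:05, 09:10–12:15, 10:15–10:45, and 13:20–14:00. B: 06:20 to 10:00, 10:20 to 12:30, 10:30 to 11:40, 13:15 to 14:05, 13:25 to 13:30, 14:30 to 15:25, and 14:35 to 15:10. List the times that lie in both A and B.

A, merged: 05:30–07:00, 09:10–12:15, 13:20–14:00.
B, merged: 06:20–10:00, 10:20–12:30, 13:15–14:05, 14:30–15:25.
05:30–07:00 meets the second set on 06:20–07:00.
09:10–12:15 meets the second set on 09:10–10:00, 10:20–12:15.
13:20–14:00 meets the second set on 13:20–14:00.

06:20–07:00, 09:10–10:00, 10:20–12:15, 13:20–14:00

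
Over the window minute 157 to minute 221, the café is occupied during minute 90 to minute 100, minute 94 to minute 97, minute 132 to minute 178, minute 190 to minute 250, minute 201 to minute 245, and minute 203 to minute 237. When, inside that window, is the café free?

After merging, the occupied span is minute 90 to minute 100, minute 132 to minute 178, minute 190 to minute 250.
Uncovered inside minute 157 to minute 221: minute 178 to minute 190.

minute 178 to minute 190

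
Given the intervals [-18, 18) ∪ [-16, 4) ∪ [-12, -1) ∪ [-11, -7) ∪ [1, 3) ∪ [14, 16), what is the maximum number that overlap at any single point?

4

Sweep endpoints in order; track running count of active intervals.
Peak of 4 reached at -11.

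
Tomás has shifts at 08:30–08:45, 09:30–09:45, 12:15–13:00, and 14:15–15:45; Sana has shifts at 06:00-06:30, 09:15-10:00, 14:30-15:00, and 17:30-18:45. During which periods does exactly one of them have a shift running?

06:00–06:30, 08:30–08:45, 09:15–09:30, 09:45–10:00, 12:15–13:00, 14:15–14:30, 15:00–15:45, 17:30–18:45

Only in the first: 08:30–08:45, 12:15–13:00, 14:15–14:30, 15:00–15:45.
Only in the second: 06:00–06:30, 09:15–09:30, 09:45–10:00, 17:30–18:45.
Together these are the periods covered by exactly one.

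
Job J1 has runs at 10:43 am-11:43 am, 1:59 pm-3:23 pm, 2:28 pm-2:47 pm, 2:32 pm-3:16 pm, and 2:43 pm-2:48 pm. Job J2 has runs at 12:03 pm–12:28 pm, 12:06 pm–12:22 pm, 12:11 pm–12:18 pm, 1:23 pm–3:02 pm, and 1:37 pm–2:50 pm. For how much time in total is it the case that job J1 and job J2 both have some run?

A, merged: 10:43 am–11:43 am, 1:59 pm–3:23 pm.
B, merged: 12:03 pm–12:28 pm, 1:23 pm–3:02 pm.
A ∩ B = 1:59 pm–3:02 pm.
Total: 1 h 3 min.

1 h 3 min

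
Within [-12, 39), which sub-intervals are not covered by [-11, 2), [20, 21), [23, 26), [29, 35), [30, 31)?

[-12, -11) ∪ [2, 20) ∪ [21, 23) ∪ [26, 29) ∪ [35, 39)

The merged coverage is [-11, 2), [20, 21), [23, 26), [29, 35).
Gaps within [-12, 39): [-12, -11), [2, 20), [21, 23), [26, 29), [35, 39).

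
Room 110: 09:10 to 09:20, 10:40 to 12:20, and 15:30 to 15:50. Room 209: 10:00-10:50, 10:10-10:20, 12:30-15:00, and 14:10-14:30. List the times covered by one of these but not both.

09:10-09:20, 10:00-10:40, 10:50-12:20, 12:30-15:00, 15:30-15:50

B, merged: 10:00-10:50, 12:30-15:00.
A \ B = 09:10-09:20, 10:50-12:20, 15:30-15:50.
B \ A = 10:00-10:40, 12:30-15:00.
Union of the two gives the symmetric difference.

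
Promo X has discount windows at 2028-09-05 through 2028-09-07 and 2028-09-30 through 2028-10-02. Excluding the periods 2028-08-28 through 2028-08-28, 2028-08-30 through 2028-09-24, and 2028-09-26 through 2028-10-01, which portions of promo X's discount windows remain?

2028-09-05 through 2028-09-07 lies entirely inside B → drops out.
2028-09-30 through 2028-10-02 with B removed leaves 2028-10-02 through 2028-10-02.

2028-10-02 through 2028-10-02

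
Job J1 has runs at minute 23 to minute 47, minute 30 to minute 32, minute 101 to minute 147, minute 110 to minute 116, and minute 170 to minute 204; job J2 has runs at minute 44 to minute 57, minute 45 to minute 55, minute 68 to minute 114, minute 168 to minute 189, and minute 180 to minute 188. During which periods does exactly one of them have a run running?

First set merges to minute 23 to minute 47, minute 101 to minute 147, minute 170 to minute 204.
Second set merges to minute 44 to minute 57, minute 68 to minute 114, minute 168 to minute 189.
Only in the first: minute 23 to minute 44, minute 114 to minute 147, minute 189 to minute 204.
Only in the second: minute 47 to minute 57, minute 68 to minute 101, minute 168 to minute 170.
Together these are the periods covered by exactly one.

minute 23 to minute 44, minute 47 to minute 57, minute 68 to minute 101, minute 114 to minute 147, minute 168 to minute 170, minute 189 to minute 204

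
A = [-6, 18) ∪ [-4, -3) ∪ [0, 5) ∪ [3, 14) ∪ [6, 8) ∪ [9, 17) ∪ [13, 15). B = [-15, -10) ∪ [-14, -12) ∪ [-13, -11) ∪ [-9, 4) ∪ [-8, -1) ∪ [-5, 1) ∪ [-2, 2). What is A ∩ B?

[-6, 4)

First set merges to [-6, 18).
Second set merges to [-15, -10), [-9, 4).
[-6, 18) ∩ B → [-6, 4).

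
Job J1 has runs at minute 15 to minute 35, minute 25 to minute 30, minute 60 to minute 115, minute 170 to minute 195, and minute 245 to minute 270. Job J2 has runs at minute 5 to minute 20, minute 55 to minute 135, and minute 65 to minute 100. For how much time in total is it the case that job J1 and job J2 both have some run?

60 minutes

A, merged: minute 15 to minute 35, minute 60 to minute 115, minute 170 to minute 195, minute 245 to minute 270.
B, merged: minute 5 to minute 20, minute 55 to minute 135.
A ∩ B = minute 15 to minute 20, minute 60 to minute 115.
Total: 5 minutes + 55 minutes = 60 minutes.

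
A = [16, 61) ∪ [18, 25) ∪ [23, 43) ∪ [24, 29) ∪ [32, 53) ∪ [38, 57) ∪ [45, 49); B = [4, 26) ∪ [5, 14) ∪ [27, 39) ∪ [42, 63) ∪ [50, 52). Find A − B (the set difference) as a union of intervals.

[26, 27) ∪ [39, 42)

First set merges to [16, 61).
Second set merges to [4, 26), [27, 39), [42, 63).
[16, 61) minus B → [26, 27), [39, 42).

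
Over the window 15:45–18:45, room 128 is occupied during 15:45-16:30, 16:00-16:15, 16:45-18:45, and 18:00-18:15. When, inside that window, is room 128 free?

Covered (merged): 15:45-16:30, 16:45-18:45.
Gaps within 15:45-18:45: 16:30-16:45.

16:30-16:45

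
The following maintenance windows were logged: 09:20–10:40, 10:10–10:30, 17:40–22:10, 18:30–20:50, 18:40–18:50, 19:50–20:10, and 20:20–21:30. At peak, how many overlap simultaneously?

At 18:40, 3 of the intervals are simultaneously active.
No point has more.

3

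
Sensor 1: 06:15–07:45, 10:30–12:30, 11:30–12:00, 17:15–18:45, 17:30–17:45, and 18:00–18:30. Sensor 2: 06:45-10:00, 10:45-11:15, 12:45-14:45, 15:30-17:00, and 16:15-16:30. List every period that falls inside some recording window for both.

06:45–07:45, 10:45–11:15

First set merges to 06:15–07:45, 10:30–12:30, 17:15–18:45.
Second set merges to 06:45–10:00, 10:45–11:15, 12:45–14:45, 15:30–17:00.
06:15–07:45 ∩ B → 06:45–07:45.
10:30–12:30 ∩ B → 10:45–11:15.
17:15–18:45 meets no B interval.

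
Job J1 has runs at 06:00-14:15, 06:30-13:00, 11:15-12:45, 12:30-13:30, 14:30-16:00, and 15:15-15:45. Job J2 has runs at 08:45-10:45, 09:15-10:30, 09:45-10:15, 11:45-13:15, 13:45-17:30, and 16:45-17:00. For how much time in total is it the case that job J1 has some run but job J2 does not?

4 h 15 min

A, merged: 06:00–14:15, 14:30–16:00.
B, merged: 08:45–10:45, 11:45–13:15, 13:45–17:30.
A \ B = 06:00–08:45, 10:45–11:45, 13:15–13:45.
Total: 2 h 45 min + 1 h + 30 min = 4 h 15 min.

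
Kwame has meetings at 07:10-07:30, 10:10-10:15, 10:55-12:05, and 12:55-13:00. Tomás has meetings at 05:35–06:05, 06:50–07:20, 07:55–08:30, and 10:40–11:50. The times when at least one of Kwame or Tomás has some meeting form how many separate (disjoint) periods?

6

A ∪ B = 05:35-06:05, 06:50-07:30, 07:55-08:30, 10:10-10:15, 10:40-12:05, 12:55-13:00.
That is 6 disjoint pieces.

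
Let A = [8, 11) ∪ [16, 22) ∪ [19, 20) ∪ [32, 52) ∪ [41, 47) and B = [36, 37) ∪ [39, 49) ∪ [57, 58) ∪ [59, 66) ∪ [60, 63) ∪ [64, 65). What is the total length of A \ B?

A, merged: [8, 11), [16, 22), [32, 52).
B, merged: [36, 37), [39, 49), [57, 58), [59, 66).
A \ B = [8, 11), [16, 22), [32, 36), [37, 39), [49, 52).
Total: 3 + 6 + 4 + 2 + 3 = 18.

18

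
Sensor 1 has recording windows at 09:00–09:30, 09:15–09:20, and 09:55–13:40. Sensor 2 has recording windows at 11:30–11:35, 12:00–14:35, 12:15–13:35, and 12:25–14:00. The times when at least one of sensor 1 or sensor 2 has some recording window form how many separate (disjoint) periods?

Merge the first list: 09:00–09:30, 09:55–13:40.
Merge the second list: 11:30–11:35, 12:00–14:35.
A ∪ B = 09:00–09:30, 09:55–14:35.
That is 2 disjoint pieces.

2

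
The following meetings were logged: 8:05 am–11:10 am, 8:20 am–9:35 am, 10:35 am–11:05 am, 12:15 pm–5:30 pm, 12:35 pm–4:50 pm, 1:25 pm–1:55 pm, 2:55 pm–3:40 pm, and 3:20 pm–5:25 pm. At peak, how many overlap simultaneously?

4

At 3:20 pm, 4 of the intervals are simultaneously active.
No point has more.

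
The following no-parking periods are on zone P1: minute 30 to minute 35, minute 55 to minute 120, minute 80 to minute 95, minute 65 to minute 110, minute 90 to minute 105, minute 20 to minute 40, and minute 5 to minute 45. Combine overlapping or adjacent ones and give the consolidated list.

Sort by start: minute 5 to minute 45, minute 20 to minute 40, minute 30 to minute 35, minute 55 to minute 120, minute 65 to minute 110, minute 80 to minute 95, minute 90 to minute 105.
minute 20 to minute 40 overlaps/touches minute 5 to minute 45 → extend to minute 5 to minute 45.
minute 30 to minute 35 overlaps/touches minute 5 to minute 45 → extend to minute 5 to minute 45.
minute 55 to minute 120 is disjoint → start new block.
minute 65 to minute 110 overlaps/touches minute 55 to minute 120 → extend to minute 55 to minute 120.
minute 80 to minute 95 overlaps/touches minute 55 to minute 120 → extend to minute 55 to minute 120.
minute 90 to minute 105 overlaps/touches minute 55 to minute 120 → extend to minute 55 to minute 120.

minute 5 to minute 45, minute 55 to minute 120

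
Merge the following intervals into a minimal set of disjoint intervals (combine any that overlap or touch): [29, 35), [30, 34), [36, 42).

[30, 34) overlaps/touches [29, 35) → extend to [29, 35).
[36, 42) is disjoint → start new block.

[29, 35) ∪ [36, 42)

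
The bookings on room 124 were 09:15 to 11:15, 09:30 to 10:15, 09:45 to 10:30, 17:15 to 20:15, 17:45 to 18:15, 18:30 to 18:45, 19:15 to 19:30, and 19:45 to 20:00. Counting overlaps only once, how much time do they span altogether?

5 h

Merged: 09:15-11:15, 17:15-20:15.
Lengths: 2 h + 3 h = 5 h.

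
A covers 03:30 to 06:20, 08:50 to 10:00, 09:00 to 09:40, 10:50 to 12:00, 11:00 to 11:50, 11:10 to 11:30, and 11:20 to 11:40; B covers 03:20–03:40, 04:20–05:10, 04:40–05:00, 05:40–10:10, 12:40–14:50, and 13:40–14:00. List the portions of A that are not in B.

03:40–04:20, 05:10–05:40, 10:50–12:00

First set merges to 03:30–06:20, 08:50–10:00, 10:50–12:00.
Second set merges to 03:20–03:40, 04:20–05:10, 05:40–10:10, 12:40–14:50.
03:30–06:20 minus B → 03:40–04:20, 05:10–05:40.
08:50–10:00: fully covered by B → removed.
10:50–12:00: no B overlap → unchanged.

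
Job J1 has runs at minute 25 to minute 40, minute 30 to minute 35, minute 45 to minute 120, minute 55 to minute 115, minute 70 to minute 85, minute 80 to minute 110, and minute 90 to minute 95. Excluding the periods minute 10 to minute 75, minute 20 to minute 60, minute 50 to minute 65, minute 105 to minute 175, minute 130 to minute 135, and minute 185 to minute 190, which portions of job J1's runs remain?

First set merges to minute 25 to minute 40, minute 45 to minute 120.
Second set merges to minute 10 to minute 75, minute 105 to minute 175, minute 185 to minute 190.
minute 25 to minute 40 lies entirely inside B → drops out.
minute 45 to minute 120 with B removed leaves minute 75 to minute 105.

minute 75 to minute 105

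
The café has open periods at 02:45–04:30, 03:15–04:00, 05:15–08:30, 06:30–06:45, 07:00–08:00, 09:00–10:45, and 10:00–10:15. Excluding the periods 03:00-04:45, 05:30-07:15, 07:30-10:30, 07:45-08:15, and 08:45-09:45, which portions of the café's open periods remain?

A, merged: 02:45–04:30, 05:15–08:30, 09:00–10:45.
B, merged: 03:00–04:45, 05:30–07:15, 07:30–10:30.
02:45–04:30 minus B → 02:45–03:00.
05:15–08:30 minus B → 05:15–05:30, 07:15–07:30.
09:00–10:45 minus B → 10:30–10:45.

02:45–03:00, 05:15–05:30, 07:15–07:30, 10:30–10:45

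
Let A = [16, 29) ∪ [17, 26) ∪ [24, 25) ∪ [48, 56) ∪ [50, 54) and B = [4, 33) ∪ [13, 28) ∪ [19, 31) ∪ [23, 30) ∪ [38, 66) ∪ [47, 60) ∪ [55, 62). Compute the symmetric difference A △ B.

[4, 16) ∪ [29, 33) ∪ [38, 48) ∪ [56, 66)

First set merges to [16, 29), [48, 56).
Second set merges to [4, 33), [38, 66).
A \ B = none.
B \ A = [4, 16), [29, 33), [38, 48), [56, 66).
Union of the two gives the symmetric difference.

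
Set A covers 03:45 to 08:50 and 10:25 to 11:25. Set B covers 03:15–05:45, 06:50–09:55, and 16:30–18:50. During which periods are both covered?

03:45–08:50 meets the second set on 03:45–05:45, 06:50–08:50.
10:25–11:25: no overlap with the second set.

03:45–05:45, 06:50–08:50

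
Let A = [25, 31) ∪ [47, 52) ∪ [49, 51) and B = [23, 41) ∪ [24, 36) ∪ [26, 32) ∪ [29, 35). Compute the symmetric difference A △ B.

Merge the first list: [25, 31), [47, 52).
Merge the second list: [23, 41).
A but not B: [47, 52).
B but not A: [23, 25), [31, 41).
Combining gives A △ B.

[23, 25) ∪ [31, 41) ∪ [47, 52)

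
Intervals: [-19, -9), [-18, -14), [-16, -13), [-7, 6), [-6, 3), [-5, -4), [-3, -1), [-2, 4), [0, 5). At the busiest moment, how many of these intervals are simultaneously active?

Sweep endpoints in order; track running count of active intervals.
Peak of 4 reached at -2.

4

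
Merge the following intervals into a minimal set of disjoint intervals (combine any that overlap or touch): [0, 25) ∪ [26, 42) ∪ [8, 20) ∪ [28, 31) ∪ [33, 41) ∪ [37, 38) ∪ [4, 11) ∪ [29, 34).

Sort by start: [0, 25), [4, 11), [8, 20), [26, 42), [28, 31), [29, 34), [33, 41), [37, 38).
[4, 11) overlaps/touches [0, 25) → extend to [0, 25).
[8, 20) overlaps/touches [0, 25) → extend to [0, 25).
[26, 42) is disjoint → start new block.
[28, 31) overlaps/touches [26, 42) → extend to [26, 42).
[29, 34) overlaps/touches [26, 42) → extend to [26, 42).
[33, 41) overlaps/touches [26, 42) → extend to [26, 42).
[37, 38) overlaps/touches [26, 42) → extend to [26, 42).

[0, 25) ∪ [26, 42)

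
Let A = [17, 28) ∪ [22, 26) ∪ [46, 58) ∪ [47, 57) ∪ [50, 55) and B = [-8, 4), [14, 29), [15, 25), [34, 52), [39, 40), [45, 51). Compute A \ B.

[52, 58)

A, merged: [17, 28), [46, 58).
B, merged: [-8, 4), [14, 29), [34, 52).
[17, 28): fully covered by B → removed.
[46, 58) minus B → [52, 58).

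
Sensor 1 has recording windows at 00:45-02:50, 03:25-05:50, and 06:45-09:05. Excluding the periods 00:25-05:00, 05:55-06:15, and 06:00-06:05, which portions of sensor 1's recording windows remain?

Merge the second list: 00:25-05:00, 05:55-06:15.
00:45-02:50 lies entirely inside B → drops out.
03:25-05:50 with B removed leaves 05:00-05:50.
06:45-09:05 is untouched.

05:00-05:50, 06:45-09:05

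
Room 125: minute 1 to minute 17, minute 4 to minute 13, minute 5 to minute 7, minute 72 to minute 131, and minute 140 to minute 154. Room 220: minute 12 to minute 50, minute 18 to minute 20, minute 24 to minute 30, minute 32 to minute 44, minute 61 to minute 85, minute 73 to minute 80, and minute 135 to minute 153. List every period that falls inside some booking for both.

minute 12 to minute 17, minute 72 to minute 85, minute 140 to minute 153

First set merges to minute 1 to minute 17, minute 72 to minute 131, minute 140 to minute 154.
Second set merges to minute 12 to minute 50, minute 61 to minute 85, minute 135 to minute 153.
minute 1 to minute 17 overlaps B on minute 12 to minute 17.
minute 72 to minute 131 overlaps B on minute 72 to minute 85.
minute 140 to minute 154 overlaps B on minute 140 to minute 153.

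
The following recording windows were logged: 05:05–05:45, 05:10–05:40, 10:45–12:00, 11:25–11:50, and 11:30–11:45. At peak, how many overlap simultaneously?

3

Walk the sorted start/end points keeping a running depth.
The depth first hits 3 at 11:30.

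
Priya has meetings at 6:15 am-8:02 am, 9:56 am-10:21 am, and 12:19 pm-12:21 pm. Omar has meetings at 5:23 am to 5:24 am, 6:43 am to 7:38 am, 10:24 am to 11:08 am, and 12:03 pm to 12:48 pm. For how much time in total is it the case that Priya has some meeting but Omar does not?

A \ B = 6:15 am-6:43 am, 7:38 am-8:02 am, 9:56 am-10:21 am.
Total: 28 min + 24 min + 25 min = 1 h 17 min.

1 h 17 min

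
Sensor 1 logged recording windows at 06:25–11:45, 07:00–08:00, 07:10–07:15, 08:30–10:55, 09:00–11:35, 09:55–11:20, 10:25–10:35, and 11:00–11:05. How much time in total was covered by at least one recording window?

5 h 20 min

Merged: 06:25–11:45.
Length: 5 h 20 min.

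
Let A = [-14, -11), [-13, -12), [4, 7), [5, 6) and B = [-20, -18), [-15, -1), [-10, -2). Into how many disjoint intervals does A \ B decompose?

1

First set merges to [-14, -11), [4, 7).
Second set merges to [-20, -18), [-15, -1).
A \ B = [4, 7).
That is 1 disjoint piece.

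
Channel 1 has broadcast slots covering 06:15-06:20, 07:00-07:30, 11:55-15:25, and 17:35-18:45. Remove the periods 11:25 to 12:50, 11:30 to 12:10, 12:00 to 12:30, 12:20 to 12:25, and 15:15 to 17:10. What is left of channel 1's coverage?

Merge the second list: 11:25–12:50, 15:15–17:10.
06:15–06:20: nothing removed.
07:00–07:30: nothing removed.
11:55–15:25 \ B = 12:50–15:15.
17:35–18:45: nothing removed.

06:15–06:20, 07:00–07:30, 12:50–15:15, 17:35–18:45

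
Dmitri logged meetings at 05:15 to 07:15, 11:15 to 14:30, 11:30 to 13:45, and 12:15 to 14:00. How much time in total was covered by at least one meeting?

Merged: 05:15–07:15, 11:15–14:30.
Lengths: 2 h + 3 h 15 min = 5 h 15 min.

5 h 15 min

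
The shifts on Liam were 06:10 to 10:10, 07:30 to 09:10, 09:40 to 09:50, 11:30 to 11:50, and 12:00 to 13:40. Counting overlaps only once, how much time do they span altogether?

6 h

Merged: 06:10-10:10, 11:30-11:50, 12:00-13:40.
Lengths: 4 h + 20 min + 1 h 40 min = 6 h.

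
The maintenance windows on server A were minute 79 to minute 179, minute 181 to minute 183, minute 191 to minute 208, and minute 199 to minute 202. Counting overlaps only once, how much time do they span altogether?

Merged: minute 79 to minute 179, minute 181 to minute 183, minute 191 to minute 208.
Lengths: 100 minutes + 2 minutes + 17 minutes = 119 minutes.

119 minutes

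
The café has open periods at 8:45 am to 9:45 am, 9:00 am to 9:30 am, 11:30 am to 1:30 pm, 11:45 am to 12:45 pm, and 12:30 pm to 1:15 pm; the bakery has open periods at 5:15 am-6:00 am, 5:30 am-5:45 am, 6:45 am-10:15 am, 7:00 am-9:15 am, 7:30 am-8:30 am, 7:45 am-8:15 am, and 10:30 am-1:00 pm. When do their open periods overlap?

8:45 am–9:45 am, 11:30 am–1:00 pm

Merge the first list: 8:45 am–9:45 am, 11:30 am–1:30 pm.
Merge the second list: 5:15 am–6:00 am, 6:45 am–10:15 am, 10:30 am–1:00 pm.
8:45 am–9:45 am ∩ B → 8:45 am–9:45 am.
11:30 am–1:30 pm ∩ B → 11:30 am–1:00 pm.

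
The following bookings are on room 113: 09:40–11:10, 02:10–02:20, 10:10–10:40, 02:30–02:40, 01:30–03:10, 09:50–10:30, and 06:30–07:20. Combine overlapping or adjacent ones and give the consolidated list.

Sort by start: 01:30-03:10, 02:10-02:20, 02:30-02:40, 06:30-07:20, 09:40-11:10, 09:50-10:30, 10:10-10:40.
02:10-02:20 overlaps/touches 01:30-03:10 → extend to 01:30-03:10.
02:30-02:40 overlaps/touches 01:30-03:10 → extend to 01:30-03:10.
06:30-07:20 is disjoint → start new block.
09:40-11:10 is disjoint → start new block.
09:50-10:30 overlaps/touches 09:40-11:10 → extend to 09:40-11:10.
10:10-10:40 overlaps/touches 09:40-11:10 → extend to 09:40-11:10.

01:30-03:10, 06:30-07:20, 09:40-11:10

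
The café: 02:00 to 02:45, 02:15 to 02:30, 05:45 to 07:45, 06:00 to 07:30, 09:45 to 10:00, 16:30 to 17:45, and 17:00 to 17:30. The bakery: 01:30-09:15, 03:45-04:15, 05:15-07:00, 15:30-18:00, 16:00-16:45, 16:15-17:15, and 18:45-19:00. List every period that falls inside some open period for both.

02:00–02:45, 05:45–07:45, 16:30–17:45

A, merged: 02:00–02:45, 05:45–07:45, 09:45–10:00, 16:30–17:45.
B, merged: 01:30–09:15, 15:30–18:00, 18:45–19:00.
02:00–02:45 ∩ B → 02:00–02:45.
05:45–07:45 ∩ B → 05:45–07:45.
09:45–10:00 meets no B interval.
16:30–17:45 ∩ B → 16:30–17:45.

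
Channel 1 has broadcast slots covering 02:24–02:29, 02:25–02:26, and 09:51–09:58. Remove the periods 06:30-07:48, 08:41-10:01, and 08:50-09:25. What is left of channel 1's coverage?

02:24–02:29

First set merges to 02:24–02:29, 09:51–09:58.
Second set merges to 06:30–07:48, 08:41–10:01.
02:24–02:29: nothing removed.
09:51–09:58: entirely removed.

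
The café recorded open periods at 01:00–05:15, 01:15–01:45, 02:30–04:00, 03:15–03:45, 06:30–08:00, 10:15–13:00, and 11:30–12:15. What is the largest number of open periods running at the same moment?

3

At 03:15, 3 of the intervals are simultaneously active.
No point has more.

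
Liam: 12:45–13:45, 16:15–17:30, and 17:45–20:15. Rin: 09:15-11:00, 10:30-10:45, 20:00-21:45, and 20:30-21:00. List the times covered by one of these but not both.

09:15–11:00, 12:45–13:45, 16:15–17:30, 17:45–20:00, 20:15–21:45

B, merged: 09:15–11:00, 20:00–21:45.
A \ B = 12:45–13:45, 16:15–17:30, 17:45–20:00.
B \ A = 09:15–11:00, 20:15–21:45.
Union of the two gives the symmetric difference.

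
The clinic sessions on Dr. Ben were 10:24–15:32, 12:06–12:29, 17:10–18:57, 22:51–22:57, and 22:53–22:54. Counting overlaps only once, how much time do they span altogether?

Merged: 10:24–15:32, 17:10–18:57, 22:51–22:57.
Lengths: 5 h 8 min + 1 h 47 min + 6 min = 7 h 1 min.

7 h 1 min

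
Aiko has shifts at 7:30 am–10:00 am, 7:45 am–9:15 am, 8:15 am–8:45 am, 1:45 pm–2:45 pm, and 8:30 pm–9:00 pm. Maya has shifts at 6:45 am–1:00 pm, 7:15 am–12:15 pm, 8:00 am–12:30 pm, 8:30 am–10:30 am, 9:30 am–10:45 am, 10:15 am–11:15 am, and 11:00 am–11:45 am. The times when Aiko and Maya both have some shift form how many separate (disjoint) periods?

1

Merge the first list: 7:30 am–10:00 am, 1:45 pm–2:45 pm, 8:30 pm–9:00 pm.
Merge the second list: 6:45 am–1:00 pm.
A ∩ B = 7:30 am–10:00 am.
That is 1 disjoint piece.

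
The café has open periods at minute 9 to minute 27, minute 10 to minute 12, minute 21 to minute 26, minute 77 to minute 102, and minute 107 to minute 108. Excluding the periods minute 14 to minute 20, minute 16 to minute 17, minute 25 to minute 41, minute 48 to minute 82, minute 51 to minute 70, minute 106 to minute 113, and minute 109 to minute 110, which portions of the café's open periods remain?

minute 9 to minute 14, minute 20 to minute 25, minute 82 to minute 102

Merge the first list: minute 9 to minute 27, minute 77 to minute 102, minute 107 to minute 108.
Merge the second list: minute 14 to minute 20, minute 25 to minute 41, minute 48 to minute 82, minute 106 to minute 113.
minute 9 to minute 27 with B removed leaves minute 9 to minute 14, minute 20 to minute 25.
minute 77 to minute 102 with B removed leaves minute 82 to minute 102.
minute 107 to minute 108 lies entirely inside B → drops out.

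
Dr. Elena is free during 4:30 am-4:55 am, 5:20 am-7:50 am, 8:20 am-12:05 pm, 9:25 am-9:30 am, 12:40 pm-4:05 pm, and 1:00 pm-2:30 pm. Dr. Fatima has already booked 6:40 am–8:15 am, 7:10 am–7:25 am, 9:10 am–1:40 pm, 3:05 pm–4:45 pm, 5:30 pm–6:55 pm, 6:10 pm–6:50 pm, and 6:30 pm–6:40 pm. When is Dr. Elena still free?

4:30 am–4:55 am, 5:20 am–6:40 am, 8:20 am–9:10 am, 1:40 pm–3:05 pm

A, merged: 4:30 am–4:55 am, 5:20 am–7:50 am, 8:20 am–12:05 pm, 12:40 pm–4:05 pm.
B, merged: 6:40 am–8:15 am, 9:10 am–1:40 pm, 3:05 pm–4:45 pm, 5:30 pm–6:55 pm.
4:30 am–4:55 am: nothing removed.
5:20 am–7:50 am \ B = 5:20 am–6:40 am.
8:20 am–12:05 pm \ B = 8:20 am–9:10 am.
12:40 pm–4:05 pm \ B = 1:40 pm–3:05 pm.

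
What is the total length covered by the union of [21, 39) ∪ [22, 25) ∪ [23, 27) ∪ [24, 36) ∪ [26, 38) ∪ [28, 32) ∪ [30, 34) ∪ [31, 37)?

Merged: [21, 39).
Length: 18.

18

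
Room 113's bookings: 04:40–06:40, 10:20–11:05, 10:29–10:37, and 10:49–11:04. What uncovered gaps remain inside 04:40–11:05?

The merged coverage is 04:40–06:40, 10:20–11:05.
Gaps within 04:40–11:05: 06:40–10:20.

06:40–10:20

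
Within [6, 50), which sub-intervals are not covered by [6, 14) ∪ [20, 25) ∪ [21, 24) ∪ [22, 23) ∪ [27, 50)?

The merged coverage is [6, 14), [20, 25), [27, 50).
Complement within [6, 50): [14, 20), [25, 27).

[14, 20) ∪ [25, 27)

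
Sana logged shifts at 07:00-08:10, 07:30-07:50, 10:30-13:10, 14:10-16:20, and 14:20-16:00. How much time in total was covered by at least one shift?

Merged: 07:00–08:10, 10:30–13:10, 14:10–16:20.
Lengths: 1 h 10 min + 2 h 40 min + 2 h 10 min = 6 h.

6 h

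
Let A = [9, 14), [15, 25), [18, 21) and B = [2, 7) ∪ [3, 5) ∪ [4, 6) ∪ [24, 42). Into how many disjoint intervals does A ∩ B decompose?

Merge the first list: [9, 14), [15, 25).
Merge the second list: [2, 7), [24, 42).
A ∩ B = [24, 25).
That is 1 disjoint piece.

1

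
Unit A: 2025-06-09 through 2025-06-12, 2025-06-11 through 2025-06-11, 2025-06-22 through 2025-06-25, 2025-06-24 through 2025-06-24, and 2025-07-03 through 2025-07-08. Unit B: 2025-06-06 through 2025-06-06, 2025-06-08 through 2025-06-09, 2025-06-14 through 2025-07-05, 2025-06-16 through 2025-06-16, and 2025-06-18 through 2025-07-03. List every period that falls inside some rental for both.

A, merged: 2025-06-09 through 2025-06-12, 2025-06-22 through 2025-06-25, 2025-07-03 through 2025-07-08.
B, merged: 2025-06-06 through 2025-06-06, 2025-06-08 through 2025-06-09, 2025-06-14 through 2025-07-05.
2025-06-09 through 2025-06-12 meets the second set on 2025-06-09 through 2025-06-09.
2025-06-22 through 2025-06-25 meets the second set on 2025-06-22 through 2025-06-25.
2025-07-03 through 2025-07-08 meets the second set on 2025-07-03 through 2025-07-05.

2025-06-09 through 2025-06-09, 2025-06-22 through 2025-06-25, 2025-07-03 through 2025-07-05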